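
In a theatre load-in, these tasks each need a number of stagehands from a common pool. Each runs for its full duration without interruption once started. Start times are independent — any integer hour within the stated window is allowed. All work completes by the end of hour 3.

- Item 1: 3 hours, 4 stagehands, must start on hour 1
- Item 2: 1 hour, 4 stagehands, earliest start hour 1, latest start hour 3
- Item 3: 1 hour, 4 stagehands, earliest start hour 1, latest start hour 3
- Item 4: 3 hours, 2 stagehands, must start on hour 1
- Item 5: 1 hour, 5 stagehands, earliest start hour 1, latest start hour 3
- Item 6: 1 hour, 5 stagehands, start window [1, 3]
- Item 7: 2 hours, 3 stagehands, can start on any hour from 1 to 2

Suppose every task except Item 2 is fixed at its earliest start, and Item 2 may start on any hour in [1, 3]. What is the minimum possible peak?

23

Item 2@1: h1:27  h2:9  h3:6 → peak 27
Item 2@2: h1:23  h2:13  h3:6 → peak 23
Item 2@3: h1:23  h2:9  h3:10 → peak 23
Best is Item 2@2, peak 23.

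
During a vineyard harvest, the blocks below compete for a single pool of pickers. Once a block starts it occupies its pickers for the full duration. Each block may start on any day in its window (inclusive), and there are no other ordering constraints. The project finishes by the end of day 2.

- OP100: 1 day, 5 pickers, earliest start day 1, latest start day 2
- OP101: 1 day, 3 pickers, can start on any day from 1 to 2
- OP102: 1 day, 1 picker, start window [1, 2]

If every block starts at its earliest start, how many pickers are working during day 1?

9

At early start, day 1 has: OP100, OP101, OP102.
Demand: 5 + 3 + 1 = 9.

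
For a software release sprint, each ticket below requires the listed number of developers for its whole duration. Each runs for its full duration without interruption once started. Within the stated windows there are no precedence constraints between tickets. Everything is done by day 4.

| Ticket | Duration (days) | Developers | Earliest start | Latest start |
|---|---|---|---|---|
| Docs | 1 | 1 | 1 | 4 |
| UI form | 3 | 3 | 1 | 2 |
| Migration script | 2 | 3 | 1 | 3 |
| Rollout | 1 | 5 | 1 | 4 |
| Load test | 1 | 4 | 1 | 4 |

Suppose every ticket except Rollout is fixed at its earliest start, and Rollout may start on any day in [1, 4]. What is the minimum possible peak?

11

Rollout@1: d1:16  d2:6  d3:3  d4:0 → peak 16
Rollout@2: d1:11  d2:11  d3:3  d4:0 → peak 11
Rollout@3: d1:11  d2:6  d3:8  d4:0 → peak 11
Rollout@4: d1:11  d2:6  d3:3  d4:5 → peak 11
Best is Rollout@2, peak 11.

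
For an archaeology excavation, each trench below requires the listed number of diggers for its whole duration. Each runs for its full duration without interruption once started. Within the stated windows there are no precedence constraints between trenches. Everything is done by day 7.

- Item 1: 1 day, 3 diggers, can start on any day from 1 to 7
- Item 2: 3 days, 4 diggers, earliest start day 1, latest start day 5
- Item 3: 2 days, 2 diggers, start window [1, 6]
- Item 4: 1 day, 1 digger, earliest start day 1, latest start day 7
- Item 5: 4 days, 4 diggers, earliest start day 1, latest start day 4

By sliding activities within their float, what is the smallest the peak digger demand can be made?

Early-start (Item 1@1, Item 2@1, Item 3@1, Item 4@1, Item 5@1) gives peak 14: d1:14  d2:10  d3:8  d4:4  d5:0  d6:0  d7:0.
Shift Item 3→2, Item 4→2, Item 5→4.
Schedule Item 1@1, Item 2@1, Item 3@2, Item 4@2, Item 5@4: d1:7  d2:7  d3:6  d4:4  d5:4  d6:4  d7:4 — peak 7.

7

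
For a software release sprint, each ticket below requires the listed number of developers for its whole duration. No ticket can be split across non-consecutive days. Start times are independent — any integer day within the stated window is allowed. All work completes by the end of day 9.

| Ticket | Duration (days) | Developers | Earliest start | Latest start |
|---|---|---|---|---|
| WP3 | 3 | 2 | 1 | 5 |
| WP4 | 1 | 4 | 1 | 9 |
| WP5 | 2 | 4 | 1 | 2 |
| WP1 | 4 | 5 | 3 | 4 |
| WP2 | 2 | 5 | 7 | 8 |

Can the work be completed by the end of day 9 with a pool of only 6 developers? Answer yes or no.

yes

Schedule WP3@1, WP4@1, WP5@2, WP1@4, WP2@8: d1:6  d2:6  d3:6  d4:5  d5:5  d6:5  d7:5  d8:5  d9:5 — peak 6 ≤ 6.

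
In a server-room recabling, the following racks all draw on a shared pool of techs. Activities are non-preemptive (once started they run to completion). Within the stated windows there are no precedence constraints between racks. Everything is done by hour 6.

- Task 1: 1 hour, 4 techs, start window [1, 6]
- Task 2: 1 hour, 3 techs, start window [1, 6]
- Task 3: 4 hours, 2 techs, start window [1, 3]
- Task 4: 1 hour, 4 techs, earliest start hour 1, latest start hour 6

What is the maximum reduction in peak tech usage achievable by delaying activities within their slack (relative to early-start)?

Early-start peak: h1:13  h2:2  h3:2  h4:2  h5:0  h6:0 ⇒ 13.
Leveled (Task 1@1, Task 2@2, Task 3@2, Task 4@6): h1:4  h2:5  h3:2  h4:2  h5:2  h6:4 ⇒ 5.
Reduction 13 − 5 = 8.

8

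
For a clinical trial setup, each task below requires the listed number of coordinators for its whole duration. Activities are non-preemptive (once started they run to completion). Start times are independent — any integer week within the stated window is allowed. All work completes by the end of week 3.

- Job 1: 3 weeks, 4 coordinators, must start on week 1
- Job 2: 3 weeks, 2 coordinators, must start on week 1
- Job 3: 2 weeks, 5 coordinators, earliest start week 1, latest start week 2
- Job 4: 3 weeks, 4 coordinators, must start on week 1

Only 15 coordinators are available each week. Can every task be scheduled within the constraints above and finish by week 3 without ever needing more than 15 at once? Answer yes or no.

yes

Schedule Job 1@1, Job 2@1, Job 3@1, Job 4@1: w1:15  w2:15  w3:10 — peak 15 ≤ 15.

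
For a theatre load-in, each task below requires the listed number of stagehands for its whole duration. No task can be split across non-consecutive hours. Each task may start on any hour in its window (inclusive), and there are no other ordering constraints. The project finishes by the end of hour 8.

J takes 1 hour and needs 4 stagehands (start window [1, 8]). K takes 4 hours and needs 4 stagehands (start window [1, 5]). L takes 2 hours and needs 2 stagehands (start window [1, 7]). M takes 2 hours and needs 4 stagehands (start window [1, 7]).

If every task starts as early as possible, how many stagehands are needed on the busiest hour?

14

Early-start schedule: J@1, K@1, L@1, M@1.
Load per hour: hour 1: 14, hour 2: 10, hour 3: 4, hour 4: 4, hour 5: 0, hour 6: 0, hour 7: 0, hour 8: 0.
Peak is 14.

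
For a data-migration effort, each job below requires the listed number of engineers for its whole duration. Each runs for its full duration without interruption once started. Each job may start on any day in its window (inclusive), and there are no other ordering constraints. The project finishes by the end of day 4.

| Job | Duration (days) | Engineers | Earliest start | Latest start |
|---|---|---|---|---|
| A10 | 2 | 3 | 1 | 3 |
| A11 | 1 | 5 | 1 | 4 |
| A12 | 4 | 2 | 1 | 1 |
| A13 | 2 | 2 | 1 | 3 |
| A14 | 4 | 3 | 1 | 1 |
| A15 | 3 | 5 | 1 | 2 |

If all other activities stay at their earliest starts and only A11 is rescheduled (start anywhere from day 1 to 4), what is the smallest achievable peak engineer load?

15

A11@1: d1:20  d2:15  d3:10  d4:5 → peak 20
A11@2: d1:15  d2:20  d3:10  d4:5 → peak 20
A11@3: d1:15  d2:15  d3:15  d4:5 → peak 15
A11@4: d1:15  d2:15  d3:10  d4:10 → peak 15
Best is A11@3, peak 15.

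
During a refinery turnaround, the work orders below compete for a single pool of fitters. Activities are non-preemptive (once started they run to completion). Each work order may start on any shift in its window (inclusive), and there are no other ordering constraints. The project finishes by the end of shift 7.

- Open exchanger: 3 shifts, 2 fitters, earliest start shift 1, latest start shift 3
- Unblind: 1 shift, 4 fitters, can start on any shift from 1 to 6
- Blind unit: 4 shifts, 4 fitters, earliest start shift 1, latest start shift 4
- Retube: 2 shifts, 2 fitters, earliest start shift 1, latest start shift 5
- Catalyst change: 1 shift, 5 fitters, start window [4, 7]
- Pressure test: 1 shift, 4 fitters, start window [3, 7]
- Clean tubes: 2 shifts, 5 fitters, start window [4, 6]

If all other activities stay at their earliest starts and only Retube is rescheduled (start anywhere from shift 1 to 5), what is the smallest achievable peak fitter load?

14

Retube@1: s1:12  s2:8  s3:10  s4:14  s5:5  s6:0  s7:0 → peak 14
Retube@2: s1:10  s2:8  s3:12  s4:14  s5:5  s6:0  s7:0 → peak 14
Retube@3: s1:10  s2:6  s3:12  s4:16  s5:5  s6:0  s7:0 → peak 16
Retube@4: s1:10  s2:6  s3:10  s4:16  s5:7  s6:0  s7:0 → peak 16
Retube@5: s1:10  s2:6  s3:10  s4:14  s5:7  s6:2  s7:0 → peak 14
Best is Retube@1, peak 14.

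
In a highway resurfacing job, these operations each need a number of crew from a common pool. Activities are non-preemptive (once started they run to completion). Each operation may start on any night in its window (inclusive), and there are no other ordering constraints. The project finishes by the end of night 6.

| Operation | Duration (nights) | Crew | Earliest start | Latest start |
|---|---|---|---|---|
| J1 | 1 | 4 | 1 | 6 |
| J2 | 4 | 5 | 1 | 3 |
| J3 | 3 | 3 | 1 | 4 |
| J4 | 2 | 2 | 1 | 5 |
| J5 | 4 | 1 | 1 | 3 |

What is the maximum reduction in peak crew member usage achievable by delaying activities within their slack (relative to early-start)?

6

Early-start peak: n1:15  n2:11  n3:9  n4:6  n5:0  n6:0 ⇒ 15.
Leveled (J1@1, J2@1, J3@2, J4@5, J5@2): n1:9  n2:9  n3:9  n4:9  n5:3  n6:2 ⇒ 9.
Reduction 15 − 9 = 6.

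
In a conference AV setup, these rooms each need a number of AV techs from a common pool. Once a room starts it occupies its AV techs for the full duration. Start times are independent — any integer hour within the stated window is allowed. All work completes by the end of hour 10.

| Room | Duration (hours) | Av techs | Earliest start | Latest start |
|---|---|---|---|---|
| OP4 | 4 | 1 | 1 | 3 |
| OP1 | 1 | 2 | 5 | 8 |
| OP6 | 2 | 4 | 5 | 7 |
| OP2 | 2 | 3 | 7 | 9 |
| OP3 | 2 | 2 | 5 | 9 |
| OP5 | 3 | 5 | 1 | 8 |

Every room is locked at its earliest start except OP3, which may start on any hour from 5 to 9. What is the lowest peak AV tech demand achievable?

OP3@5: h1:6  h2:6  h3:6  h4:1  h5:8  h6:6  h7:3  h8:3  h9:0  h10:0 → peak 8
OP3@6: h1:6  h2:6  h3:6  h4:1  h5:6  h6:6  h7:5  h8:3  h9:0  h10:0 → peak 6
OP3@7: h1:6  h2:6  h3:6  h4:1  h5:6  h6:4  h7:5  h8:5  h9:0  h10:0 → peak 6
OP3@8: h1:6  h2:6  h3:6  h4:1  h5:6  h6:4  h7:3  h8:5  h9:2  h10:0 → peak 6
OP3@9: h1:6  h2:6  h3:6  h4:1  h5:6  h6:4  h7:3  h8:3  h9:2  h10:2 → peak 6
Best is OP3@6, peak 6.

6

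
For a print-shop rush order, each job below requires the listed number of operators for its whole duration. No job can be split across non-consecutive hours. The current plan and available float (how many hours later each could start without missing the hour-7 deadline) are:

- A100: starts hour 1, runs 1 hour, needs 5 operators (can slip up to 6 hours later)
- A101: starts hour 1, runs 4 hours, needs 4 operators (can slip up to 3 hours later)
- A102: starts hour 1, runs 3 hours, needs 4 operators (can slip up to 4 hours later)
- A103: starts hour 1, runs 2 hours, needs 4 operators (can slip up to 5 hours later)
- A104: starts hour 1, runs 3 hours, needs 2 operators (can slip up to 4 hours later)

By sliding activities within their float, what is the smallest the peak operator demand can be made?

Early-start (A100@1, A101@1, A102@1, A103@1, A104@1) gives peak 19: h1:19  h2:14  h3:10  h4:4  h5:0  h6:0  h7:0.
Shift A101→2, A102→2, A103→6, A104→5.
Schedule A100@1, A101@2, A102@2, A103@6, A104@5: h1:5  h2:8  h3:8  h4:8  h5:6  h6:6  h7:6 — peak 8.

8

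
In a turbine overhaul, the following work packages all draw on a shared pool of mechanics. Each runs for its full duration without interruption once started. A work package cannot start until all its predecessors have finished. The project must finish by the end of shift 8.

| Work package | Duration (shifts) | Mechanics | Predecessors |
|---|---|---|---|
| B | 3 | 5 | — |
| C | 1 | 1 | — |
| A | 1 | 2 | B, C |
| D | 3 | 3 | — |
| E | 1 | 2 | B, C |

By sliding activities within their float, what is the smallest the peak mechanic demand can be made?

Early-start (B@1, C@1, A@4, D@1, E@4) gives peak 9: s1:9  s2:8  s3:8  s4:4  s5:0  s6:0  s7:0  s8:0.
Shift C→4, A→5, D→4, E→6.
Schedule B@1, C@4, A@5, D@4, E@6: s1:5  s2:5  s3:5  s4:4  s5:5  s6:5  s7:0  s8:0 — peak 5.

5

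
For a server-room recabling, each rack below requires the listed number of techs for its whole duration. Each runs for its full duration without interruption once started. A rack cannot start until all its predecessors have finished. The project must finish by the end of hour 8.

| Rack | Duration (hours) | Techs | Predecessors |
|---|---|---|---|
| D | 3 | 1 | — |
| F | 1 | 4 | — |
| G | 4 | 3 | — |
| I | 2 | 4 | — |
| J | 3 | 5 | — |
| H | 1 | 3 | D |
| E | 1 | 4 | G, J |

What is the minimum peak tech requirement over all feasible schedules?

7

Early-start (D@1, F@1, G@1, I@1, J@1, H@4, E@5) gives peak 17: h1:17  h2:13  h3:9  h4:6  h5:4  h6:0  h7:0  h8:0.
Shift F→4, G→4, I→5, H→7, E→8.
Schedule D@1, F@4, G@4, I@5, J@1, H@7, E@8: h1:6  h2:6  h3:6  h4:7  h5:7  h6:7  h7:6  h8:4 — peak 7.
Total tech-hours = 49 over 8 hours ⇒ peak ≥ ⌈49/8⌉ = 7, so 7 is optimal.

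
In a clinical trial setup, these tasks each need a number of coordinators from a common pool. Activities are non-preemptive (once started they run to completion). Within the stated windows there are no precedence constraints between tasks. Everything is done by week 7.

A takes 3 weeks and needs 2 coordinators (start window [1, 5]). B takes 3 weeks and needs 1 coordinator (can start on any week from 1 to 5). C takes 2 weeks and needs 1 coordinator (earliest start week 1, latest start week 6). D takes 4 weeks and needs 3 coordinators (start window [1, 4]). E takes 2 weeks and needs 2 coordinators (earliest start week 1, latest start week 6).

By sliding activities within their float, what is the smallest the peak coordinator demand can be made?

Early-start (A@1, B@1, C@1, D@1, E@1) gives peak 9: w1:9  w2:9  w3:6  w4:3  w5:0  w6:0  w7:0.
Shift B→3, C→6, D→4.
Schedule A@1, B@3, C@6, D@4, E@1: w1:4  w2:4  w3:3  w4:4  w5:4  w6:4  w7:4 — peak 4.
Total coordinator-weeks = 27 over 7 weeks ⇒ peak ≥ ⌈27/7⌉ = 4, so 4 is optimal.

4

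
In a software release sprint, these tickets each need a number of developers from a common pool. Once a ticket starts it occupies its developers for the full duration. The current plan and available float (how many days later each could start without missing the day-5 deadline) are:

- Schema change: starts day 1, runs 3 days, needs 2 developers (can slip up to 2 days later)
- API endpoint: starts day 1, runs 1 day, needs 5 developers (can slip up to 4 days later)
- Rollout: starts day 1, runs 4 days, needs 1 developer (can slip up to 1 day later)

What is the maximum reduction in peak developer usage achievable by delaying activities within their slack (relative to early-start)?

Early-start peak: d1:8  d2:3  d3:3  d4:1  d5:0 ⇒ 8.
Leveled (Schema change@1, API endpoint@5, Rollout@1): d1:3  d2:3  d3:3  d4:1  d5:5 ⇒ 5.
Reduction 8 − 5 = 3.

3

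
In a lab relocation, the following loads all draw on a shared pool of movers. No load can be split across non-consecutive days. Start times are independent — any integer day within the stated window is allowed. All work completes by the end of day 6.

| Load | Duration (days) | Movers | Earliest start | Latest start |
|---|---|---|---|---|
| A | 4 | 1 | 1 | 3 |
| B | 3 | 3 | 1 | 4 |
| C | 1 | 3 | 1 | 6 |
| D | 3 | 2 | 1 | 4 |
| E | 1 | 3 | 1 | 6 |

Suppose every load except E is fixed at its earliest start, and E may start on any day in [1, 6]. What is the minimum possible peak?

9

E@1: d1:12  d2:6  d3:6  d4:1  d5:0  d6:0 → peak 12
E@2: d1:9  d2:9  d3:6  d4:1  d5:0  d6:0 → peak 9
E@3: d1:9  d2:6  d3:9  d4:1  d5:0  d6:0 → peak 9
E@4: d1:9  d2:6  d3:6  d4:4  d5:0  d6:0 → peak 9
E@5: d1:9  d2:6  d3:6  d4:1  d5:3  d6:0 → peak 9
E@6: d1:9  d2:6  d3:6  d4:1  d5:0  d6:3 → peak 9
Best is E@2, peak 9.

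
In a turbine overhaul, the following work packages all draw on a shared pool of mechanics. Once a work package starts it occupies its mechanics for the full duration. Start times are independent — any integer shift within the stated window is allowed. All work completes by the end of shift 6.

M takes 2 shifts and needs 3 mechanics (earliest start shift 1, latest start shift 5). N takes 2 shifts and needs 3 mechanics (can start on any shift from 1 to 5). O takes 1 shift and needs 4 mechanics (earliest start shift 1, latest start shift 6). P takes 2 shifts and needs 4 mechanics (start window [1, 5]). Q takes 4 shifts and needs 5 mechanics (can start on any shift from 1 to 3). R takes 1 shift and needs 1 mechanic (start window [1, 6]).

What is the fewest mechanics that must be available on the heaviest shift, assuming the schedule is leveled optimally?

8

Early-start (M@1, N@1, O@1, P@1, Q@1, R@1) gives peak 20: s1:20  s2:15  s3:5  s4:5  s5:0  s6:0.
Shift N→3, O→5, P→5, R→6.
Schedule M@1, N@3, O@5, P@5, Q@1, R@6: s1:8  s2:8  s3:8  s4:8  s5:8  s6:5 — peak 8.
Total mechanic-shifts = 45 over 6 shifts ⇒ peak ≥ ⌈45/6⌉ = 8, so 8 is optimal.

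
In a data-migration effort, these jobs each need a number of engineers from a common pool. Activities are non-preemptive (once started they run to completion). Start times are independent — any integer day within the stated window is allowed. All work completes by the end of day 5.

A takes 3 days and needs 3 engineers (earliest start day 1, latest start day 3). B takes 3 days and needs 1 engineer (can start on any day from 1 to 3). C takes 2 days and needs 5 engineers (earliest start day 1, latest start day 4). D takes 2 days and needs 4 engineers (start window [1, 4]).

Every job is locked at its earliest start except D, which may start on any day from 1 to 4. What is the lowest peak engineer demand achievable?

D@1: d1:13  d2:13  d3:4  d4:0  d5:0 → peak 13
D@2: d1:9  d2:13  d3:8  d4:0  d5:0 → peak 13
D@3: d1:9  d2:9  d3:8  d4:4  d5:0 → peak 9
D@4: d1:9  d2:9  d3:4  d4:4  d5:4 → peak 9
Best is D@3, peak 9.

9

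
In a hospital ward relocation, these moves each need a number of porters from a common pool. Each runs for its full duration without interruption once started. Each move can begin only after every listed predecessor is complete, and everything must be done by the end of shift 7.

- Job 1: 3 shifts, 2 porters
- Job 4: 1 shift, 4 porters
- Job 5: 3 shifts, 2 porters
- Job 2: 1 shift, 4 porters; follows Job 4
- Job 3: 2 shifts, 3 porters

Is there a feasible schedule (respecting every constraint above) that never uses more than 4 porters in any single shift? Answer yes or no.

Schedule Job 1@1, Job 4@4, Job 5@1, Job 2@5, Job 3@6: s1:4  s2:4  s3:4  s4:4  s5:4  s6:3  s7:3 — peak 4 ≤ 4.

yes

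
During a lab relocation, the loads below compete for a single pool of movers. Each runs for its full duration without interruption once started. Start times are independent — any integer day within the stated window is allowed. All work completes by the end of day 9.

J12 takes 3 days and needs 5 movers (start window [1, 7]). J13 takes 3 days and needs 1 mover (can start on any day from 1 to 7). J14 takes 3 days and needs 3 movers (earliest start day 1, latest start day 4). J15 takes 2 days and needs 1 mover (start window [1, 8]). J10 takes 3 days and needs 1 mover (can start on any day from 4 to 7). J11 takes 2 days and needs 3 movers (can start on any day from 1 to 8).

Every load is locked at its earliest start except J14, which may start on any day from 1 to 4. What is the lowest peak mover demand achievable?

J14@1: d1:13  d2:13  d3:9  d4:1  d5:1  d6:1  d7:0  d8:0  d9:0 → peak 13
J14@2: d1:10  d2:13  d3:9  d4:4  d5:1  d6:1  d7:0  d8:0  d9:0 → peak 13
J14@3: d1:10  d2:10  d3:9  d4:4  d5:4  d6:1  d7:0  d8:0  d9:0 → peak 10
J14@4: d1:10  d2:10  d3:6  d4:4  d5:4  d6:4  d7:0  d8:0  d9:0 → peak 10
Best is J14@3, peak 10.

10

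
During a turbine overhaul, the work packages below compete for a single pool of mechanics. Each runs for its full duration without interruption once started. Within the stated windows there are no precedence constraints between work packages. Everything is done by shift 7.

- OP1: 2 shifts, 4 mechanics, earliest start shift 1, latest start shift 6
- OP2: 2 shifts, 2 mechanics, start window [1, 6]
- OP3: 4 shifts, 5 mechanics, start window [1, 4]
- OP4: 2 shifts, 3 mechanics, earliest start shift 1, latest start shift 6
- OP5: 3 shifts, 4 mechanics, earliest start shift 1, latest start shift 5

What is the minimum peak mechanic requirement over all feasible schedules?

Early-start (OP1@1, OP2@1, OP3@1, OP4@1, OP5@1) gives peak 18: s1:18  s2:18  s3:9  s4:5  s5:0  s6:0  s7:0.
Shift OP2→3, OP3→4, OP4→5.
Schedule OP1@1, OP2@3, OP3@4, OP4@5, OP5@1: s1:8  s2:8  s3:6  s4:7  s5:8  s6:8  s7:5 — peak 8.
Total mechanic-shifts = 50 over 7 shifts ⇒ peak ≥ ⌈50/7⌉ = 8, so 8 is optimal.

8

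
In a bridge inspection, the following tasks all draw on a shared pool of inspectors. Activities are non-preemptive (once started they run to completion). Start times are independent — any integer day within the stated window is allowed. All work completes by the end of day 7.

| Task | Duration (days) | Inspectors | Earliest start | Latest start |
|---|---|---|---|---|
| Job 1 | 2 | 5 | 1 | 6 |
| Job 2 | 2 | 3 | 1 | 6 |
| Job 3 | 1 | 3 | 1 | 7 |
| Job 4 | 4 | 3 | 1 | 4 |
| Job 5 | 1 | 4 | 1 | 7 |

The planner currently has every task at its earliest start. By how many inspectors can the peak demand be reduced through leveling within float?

12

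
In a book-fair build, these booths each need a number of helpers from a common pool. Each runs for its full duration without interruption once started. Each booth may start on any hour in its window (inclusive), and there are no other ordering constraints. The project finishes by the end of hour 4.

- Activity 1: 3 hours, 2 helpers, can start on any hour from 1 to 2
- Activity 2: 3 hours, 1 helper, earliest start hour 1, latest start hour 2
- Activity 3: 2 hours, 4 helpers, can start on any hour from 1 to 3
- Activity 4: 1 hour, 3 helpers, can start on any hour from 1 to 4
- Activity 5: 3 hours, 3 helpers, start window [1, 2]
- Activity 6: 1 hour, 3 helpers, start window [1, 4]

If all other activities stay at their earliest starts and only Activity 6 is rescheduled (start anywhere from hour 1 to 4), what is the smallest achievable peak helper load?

Activity 6@1: h1:16  h2:10  h3:6  h4:0 → peak 16
Activity 6@2: h1:13  h2:13  h3:6  h4:0 → peak 13
Activity 6@3: h1:13  h2:10  h3:9  h4:0 → peak 13
Activity 6@4: h1:13  h2:10  h3:6  h4:3 → peak 13
Best is Activity 6@2, peak 13.

13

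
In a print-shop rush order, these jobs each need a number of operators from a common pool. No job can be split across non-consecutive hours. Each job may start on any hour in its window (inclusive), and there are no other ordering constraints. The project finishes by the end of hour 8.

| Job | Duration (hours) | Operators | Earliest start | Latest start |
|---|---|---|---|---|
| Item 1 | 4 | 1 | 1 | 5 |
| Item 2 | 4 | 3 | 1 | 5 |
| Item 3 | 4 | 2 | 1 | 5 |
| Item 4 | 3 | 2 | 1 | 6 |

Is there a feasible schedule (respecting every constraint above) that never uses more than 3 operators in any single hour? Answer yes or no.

Total operator-hours = 30; over 8 hours the average is 30/8 > 3, so some hour must exceed 3.

no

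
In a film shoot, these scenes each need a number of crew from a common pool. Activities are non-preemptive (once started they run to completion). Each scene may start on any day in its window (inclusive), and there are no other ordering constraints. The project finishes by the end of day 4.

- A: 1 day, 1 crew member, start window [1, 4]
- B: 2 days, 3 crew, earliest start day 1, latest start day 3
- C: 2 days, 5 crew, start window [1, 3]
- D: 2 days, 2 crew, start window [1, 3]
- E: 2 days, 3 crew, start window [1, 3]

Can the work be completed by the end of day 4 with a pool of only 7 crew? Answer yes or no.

yes

Schedule A@1, B@1, C@3, D@3, E@1: d1:7  d2:6  d3:7  d4:7 — peak 7 ≤ 7.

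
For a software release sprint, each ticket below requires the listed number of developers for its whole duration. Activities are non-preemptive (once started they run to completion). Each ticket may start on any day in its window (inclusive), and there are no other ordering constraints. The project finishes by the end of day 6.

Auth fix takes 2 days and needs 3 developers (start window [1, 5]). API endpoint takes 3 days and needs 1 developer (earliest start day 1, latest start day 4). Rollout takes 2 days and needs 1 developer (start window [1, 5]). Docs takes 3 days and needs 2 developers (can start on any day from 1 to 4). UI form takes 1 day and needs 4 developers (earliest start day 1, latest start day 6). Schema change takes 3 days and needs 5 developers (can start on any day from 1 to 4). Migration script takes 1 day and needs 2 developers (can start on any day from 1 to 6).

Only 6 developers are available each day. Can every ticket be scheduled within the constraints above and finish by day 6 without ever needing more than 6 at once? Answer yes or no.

no

Total developer-days = 38; over 6 days the average is 38/6 > 6, so some day must exceed 6.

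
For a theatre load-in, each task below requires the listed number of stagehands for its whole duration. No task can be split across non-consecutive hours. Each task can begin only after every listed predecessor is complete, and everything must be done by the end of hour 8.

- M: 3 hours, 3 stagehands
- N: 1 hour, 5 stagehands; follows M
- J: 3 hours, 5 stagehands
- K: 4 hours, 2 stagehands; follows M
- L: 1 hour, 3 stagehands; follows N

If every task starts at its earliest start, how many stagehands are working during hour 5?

At early start, hour 5 has: K, L.
Demand: 2 + 3 = 5.

5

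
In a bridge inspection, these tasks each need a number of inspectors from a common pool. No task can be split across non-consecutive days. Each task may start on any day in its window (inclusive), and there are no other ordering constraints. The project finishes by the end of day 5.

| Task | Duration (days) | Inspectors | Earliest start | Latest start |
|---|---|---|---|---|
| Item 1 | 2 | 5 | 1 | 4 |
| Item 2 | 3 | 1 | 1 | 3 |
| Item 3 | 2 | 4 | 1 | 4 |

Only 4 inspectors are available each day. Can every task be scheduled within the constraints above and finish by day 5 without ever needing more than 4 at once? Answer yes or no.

Total inspector-days = 21; over 5 days the average is 21/5 > 4, so some day must exceed 4.

no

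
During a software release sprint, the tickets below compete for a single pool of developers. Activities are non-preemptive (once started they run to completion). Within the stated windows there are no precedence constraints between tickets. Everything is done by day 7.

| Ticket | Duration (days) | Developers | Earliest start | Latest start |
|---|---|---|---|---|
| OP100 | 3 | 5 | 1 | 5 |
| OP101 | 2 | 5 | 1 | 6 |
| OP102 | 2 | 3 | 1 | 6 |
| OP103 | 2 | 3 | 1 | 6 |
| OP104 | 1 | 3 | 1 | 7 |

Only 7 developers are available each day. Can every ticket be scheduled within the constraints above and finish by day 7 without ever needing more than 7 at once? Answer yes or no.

no

The minimum achievable peak is 8; 7 < 8, so no feasible schedule stays within the cap.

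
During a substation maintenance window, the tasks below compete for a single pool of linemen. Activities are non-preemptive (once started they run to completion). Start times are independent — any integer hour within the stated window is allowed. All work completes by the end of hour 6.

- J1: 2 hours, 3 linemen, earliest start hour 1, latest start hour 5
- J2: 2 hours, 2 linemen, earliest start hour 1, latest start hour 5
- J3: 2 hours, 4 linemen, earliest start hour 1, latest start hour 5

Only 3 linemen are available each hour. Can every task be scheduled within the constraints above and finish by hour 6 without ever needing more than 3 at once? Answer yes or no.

The minimum achievable peak is 4; 3 < 4, so no feasible schedule stays within the cap.

no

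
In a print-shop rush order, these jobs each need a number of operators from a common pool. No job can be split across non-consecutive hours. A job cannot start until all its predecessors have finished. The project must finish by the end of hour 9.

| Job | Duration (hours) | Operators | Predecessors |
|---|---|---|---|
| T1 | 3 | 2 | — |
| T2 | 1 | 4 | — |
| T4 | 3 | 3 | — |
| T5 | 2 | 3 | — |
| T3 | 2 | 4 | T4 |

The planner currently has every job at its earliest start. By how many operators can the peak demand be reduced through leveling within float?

7

Early-start peak: h1:12  h2:8  h3:5  h4:4  h5:4  h6:0  h7:0  h8:0  h9:0 ⇒ 12.
Leveled (T1@1, T2@4, T4@1, T5@5, T3@7): h1:5  h2:5  h3:5  h4:4  h5:3  h6:3  h7:4  h8:4  h9:0 ⇒ 5.
Reduction 12 − 5 = 7.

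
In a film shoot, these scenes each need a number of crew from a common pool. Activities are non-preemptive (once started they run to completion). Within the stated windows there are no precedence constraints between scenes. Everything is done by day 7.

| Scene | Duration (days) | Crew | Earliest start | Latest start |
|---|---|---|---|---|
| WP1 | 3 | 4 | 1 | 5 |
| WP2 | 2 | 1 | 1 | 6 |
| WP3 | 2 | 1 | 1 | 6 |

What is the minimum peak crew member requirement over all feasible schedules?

4

Early-start (WP1@1, WP2@1, WP3@1) gives peak 6: d1:6  d2:6  d3:4  d4:0  d5:0  d6:0  d7:0.
Shift WP2→4, WP3→4.
Schedule WP1@1, WP2@4, WP3@4: d1:4  d2:4  d3:4  d4:2  d5:2  d6:0  d7:0 — peak 4.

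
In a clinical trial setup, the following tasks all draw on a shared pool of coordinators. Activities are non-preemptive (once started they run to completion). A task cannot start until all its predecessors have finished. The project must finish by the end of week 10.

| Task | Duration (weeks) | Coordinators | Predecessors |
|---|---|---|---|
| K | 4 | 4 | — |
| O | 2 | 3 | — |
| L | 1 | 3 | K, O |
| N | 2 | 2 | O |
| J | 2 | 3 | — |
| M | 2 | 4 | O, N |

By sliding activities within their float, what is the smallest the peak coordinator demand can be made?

6

Early-start (K@1, O@1, L@5, N@3, J@1, M@5) gives peak 10: w1:10  w2:10  w3:6  w4:6  w5:7  w6:4  w7:0  w8:0  w9:0  w10:0.
Shift O→5, L→7, N→7, J→5, M→9.
Schedule K@1, O@5, L@7, N@7, J@5, M@9: w1:4  w2:4  w3:4  w4:4  w5:6  w6:6  w7:5  w8:2  w9:4  w10:4 — peak 6.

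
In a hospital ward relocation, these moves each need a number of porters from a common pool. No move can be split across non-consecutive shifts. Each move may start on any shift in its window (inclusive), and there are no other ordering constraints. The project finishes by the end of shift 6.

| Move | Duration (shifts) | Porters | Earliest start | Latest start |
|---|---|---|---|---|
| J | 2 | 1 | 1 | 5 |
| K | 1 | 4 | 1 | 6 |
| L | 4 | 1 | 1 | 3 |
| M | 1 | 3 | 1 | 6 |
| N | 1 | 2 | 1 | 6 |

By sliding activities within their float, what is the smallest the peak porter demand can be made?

Early-start (J@1, K@1, L@1, M@1, N@1) gives peak 11: s1:11  s2:2  s3:1  s4:1  s5:0  s6:0.
Shift K→5, M→3.
Schedule J@1, K@5, L@1, M@3, N@1: s1:4  s2:2  s3:4  s4:1  s5:4  s6:0 — peak 4.

4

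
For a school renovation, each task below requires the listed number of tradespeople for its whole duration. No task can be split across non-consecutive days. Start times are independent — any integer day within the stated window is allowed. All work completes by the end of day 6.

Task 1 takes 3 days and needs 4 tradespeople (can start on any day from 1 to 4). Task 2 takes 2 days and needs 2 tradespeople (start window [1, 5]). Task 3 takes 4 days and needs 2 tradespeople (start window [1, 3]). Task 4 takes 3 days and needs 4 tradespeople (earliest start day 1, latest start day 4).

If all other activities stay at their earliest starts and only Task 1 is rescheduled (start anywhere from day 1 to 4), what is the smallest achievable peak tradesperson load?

8

Task 1@1: d1:12  d2:12  d3:10  d4:2  d5:0  d6:0 → peak 12
Task 1@2: d1:8  d2:12  d3:10  d4:6  d5:0  d6:0 → peak 12
Task 1@3: d1:8  d2:8  d3:10  d4:6  d5:4  d6:0 → peak 10
Task 1@4: d1:8  d2:8  d3:6  d4:6  d5:4  d6:4 → peak 8
Best is Task 1@4, peak 8.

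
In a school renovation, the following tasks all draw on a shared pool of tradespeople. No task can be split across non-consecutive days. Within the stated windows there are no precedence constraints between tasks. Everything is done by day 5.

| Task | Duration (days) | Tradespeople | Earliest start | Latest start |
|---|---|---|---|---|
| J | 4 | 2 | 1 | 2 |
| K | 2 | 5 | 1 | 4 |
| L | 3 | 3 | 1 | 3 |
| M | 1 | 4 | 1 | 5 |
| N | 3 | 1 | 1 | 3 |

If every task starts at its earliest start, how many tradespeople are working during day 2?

At early start, day 2 has: J, K, L, N.
Demand: 2 + 5 + 3 + 1 = 11.

11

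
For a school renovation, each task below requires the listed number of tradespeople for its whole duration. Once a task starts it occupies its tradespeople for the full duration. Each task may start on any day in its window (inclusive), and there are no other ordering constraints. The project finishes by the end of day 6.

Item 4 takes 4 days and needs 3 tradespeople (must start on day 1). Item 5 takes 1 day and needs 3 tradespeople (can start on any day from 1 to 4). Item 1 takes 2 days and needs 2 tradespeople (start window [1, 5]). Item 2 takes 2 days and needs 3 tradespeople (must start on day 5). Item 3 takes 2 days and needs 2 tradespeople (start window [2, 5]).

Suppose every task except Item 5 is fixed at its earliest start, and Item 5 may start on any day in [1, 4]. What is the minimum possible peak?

7

Item 5@1: d1:8  d2:7  d3:5  d4:3  d5:3  d6:3 → peak 8
Item 5@2: d1:5  d2:10  d3:5  d4:3  d5:3  d6:3 → peak 10
Item 5@3: d1:5  d2:7  d3:8  d4:3  d5:3  d6:3 → peak 8
Item 5@4: d1:5  d2:7  d3:5  d4:6  d5:3  d6:3 → peak 7
Best is Item 5@4, peak 7.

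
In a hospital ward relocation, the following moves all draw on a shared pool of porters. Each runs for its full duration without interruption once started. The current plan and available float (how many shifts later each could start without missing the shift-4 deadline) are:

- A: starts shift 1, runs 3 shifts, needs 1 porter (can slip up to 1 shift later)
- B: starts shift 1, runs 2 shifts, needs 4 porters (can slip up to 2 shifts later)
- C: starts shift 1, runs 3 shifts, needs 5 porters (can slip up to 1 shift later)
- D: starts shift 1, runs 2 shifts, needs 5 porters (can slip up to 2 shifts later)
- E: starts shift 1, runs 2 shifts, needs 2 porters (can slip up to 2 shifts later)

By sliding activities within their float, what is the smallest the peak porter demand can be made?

Early-start (A@1, B@1, C@1, D@1, E@1) gives peak 17: s1:17  s2:17  s3:6  s4:0.
Shift D→3.
Schedule A@1, B@1, C@1, D@3, E@1: s1:12  s2:12  s3:11  s4:5 — peak 12.

12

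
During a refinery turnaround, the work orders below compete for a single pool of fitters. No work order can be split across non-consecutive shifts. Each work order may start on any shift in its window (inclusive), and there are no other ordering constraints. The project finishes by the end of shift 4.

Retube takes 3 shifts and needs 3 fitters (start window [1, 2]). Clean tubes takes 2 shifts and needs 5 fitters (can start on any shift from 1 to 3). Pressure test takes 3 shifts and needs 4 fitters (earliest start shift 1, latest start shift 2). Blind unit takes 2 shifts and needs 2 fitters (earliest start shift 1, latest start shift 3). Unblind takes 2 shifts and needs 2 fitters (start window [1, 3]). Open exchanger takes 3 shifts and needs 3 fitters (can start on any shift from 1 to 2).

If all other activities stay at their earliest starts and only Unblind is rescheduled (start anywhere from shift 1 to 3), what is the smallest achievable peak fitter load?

17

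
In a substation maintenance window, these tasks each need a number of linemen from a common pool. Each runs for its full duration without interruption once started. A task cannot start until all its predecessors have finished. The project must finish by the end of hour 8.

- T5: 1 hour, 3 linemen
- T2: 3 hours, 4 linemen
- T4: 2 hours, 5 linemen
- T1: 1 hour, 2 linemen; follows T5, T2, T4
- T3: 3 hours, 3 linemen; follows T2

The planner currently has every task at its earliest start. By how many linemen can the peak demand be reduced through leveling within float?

Early-start peak: h1:12  h2:9  h3:4  h4:5  h5:3  h6:3  h7:0  h8:0 ⇒ 12.
Leveled (T5@6, T2@1, T4@4, T1@7, T3@6): h1:4  h2:4  h3:4  h4:5  h5:5  h6:6  h7:5  h8:3 ⇒ 6.
Reduction 12 − 6 = 6.

6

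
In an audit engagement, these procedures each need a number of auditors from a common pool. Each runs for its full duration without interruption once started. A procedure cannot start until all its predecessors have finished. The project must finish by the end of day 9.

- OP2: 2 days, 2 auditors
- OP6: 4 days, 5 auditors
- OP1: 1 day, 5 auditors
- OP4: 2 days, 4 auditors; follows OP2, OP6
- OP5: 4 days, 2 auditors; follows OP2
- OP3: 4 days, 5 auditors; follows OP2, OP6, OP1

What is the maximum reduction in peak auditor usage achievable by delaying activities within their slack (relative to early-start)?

Early-start peak: d1:12  d2:7  d3:7  d4:7  d5:11  d6:11  d7:5  d8:5  d9:0 ⇒ 12.
Leveled (OP2@1, OP6@1, OP1@5, OP4@7, OP5@3, OP3@6): d1:7  d2:7  d3:7  d4:7  d5:7  d6:7  d7:9  d8:9  d9:5 ⇒ 9.
Reduction 12 − 9 = 3.

3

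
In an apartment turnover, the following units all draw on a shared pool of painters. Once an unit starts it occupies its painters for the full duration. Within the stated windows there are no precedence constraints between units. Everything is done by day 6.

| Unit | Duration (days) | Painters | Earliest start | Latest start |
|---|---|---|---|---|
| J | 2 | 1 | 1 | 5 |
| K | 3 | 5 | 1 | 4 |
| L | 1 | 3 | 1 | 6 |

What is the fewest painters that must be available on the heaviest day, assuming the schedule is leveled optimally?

Early-start (J@1, K@1, L@1) gives peak 9: d1:9  d2:6  d3:5  d4:0  d5:0  d6:0.
Shift K→3.
Schedule J@1, K@3, L@1: d1:4  d2:1  d3:5  d4:5  d5:5  d6:0 — peak 5.

5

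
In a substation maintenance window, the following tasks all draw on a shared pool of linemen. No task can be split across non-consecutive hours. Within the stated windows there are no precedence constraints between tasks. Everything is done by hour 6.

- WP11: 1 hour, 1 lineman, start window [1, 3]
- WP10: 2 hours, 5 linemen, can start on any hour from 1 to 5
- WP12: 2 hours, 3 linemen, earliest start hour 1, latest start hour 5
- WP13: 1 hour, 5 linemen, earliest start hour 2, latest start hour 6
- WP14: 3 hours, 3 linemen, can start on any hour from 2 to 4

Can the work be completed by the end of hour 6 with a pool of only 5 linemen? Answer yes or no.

Total lineman-hours = 31; over 6 hours the average is 31/6 > 5, so some hour must exceed 5.

no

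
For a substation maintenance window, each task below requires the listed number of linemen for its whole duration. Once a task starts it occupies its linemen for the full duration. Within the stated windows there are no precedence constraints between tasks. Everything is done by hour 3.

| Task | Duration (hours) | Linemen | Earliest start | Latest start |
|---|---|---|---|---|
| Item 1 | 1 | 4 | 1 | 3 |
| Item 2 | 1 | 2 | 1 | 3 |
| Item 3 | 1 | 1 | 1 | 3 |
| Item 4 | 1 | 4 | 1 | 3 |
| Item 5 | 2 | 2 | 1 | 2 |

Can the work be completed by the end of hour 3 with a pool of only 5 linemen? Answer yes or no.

no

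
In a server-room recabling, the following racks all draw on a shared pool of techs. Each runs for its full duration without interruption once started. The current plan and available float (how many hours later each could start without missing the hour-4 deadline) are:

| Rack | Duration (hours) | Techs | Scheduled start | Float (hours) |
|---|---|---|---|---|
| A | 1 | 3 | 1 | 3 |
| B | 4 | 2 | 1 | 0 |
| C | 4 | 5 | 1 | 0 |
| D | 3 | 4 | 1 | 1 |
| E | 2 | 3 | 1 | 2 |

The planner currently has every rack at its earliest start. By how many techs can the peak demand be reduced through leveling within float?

3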